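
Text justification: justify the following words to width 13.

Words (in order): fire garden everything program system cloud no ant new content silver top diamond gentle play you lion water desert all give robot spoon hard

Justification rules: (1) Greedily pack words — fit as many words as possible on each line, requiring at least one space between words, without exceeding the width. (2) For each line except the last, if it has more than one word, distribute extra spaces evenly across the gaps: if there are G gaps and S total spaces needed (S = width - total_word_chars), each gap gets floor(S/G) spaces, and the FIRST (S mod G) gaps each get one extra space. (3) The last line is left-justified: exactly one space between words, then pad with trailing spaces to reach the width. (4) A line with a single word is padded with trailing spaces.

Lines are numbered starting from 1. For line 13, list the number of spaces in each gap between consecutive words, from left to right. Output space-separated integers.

Answer: 3

Derivation:
Line 1: ['fire', 'garden'] (min_width=11, slack=2)
Line 2: ['everything'] (min_width=10, slack=3)
Line 3: ['program'] (min_width=7, slack=6)
Line 4: ['system', 'cloud'] (min_width=12, slack=1)
Line 5: ['no', 'ant', 'new'] (min_width=10, slack=3)
Line 6: ['content'] (min_width=7, slack=6)
Line 7: ['silver', 'top'] (min_width=10, slack=3)
Line 8: ['diamond'] (min_width=7, slack=6)
Line 9: ['gentle', 'play'] (min_width=11, slack=2)
Line 10: ['you', 'lion'] (min_width=8, slack=5)
Line 11: ['water', 'desert'] (min_width=12, slack=1)
Line 12: ['all', 'give'] (min_width=8, slack=5)
Line 13: ['robot', 'spoon'] (min_width=11, slack=2)
Line 14: ['hard'] (min_width=4, slack=9)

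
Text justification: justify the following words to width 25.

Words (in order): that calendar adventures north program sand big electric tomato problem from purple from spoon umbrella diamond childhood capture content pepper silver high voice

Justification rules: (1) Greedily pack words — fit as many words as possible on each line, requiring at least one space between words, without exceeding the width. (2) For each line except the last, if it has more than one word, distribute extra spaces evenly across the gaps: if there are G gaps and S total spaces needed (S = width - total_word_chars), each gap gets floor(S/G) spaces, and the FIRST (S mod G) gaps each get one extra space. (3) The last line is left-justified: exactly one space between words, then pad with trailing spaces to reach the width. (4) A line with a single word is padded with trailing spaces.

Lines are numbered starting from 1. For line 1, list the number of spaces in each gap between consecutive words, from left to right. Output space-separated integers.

Answer: 2 1

Derivation:
Line 1: ['that', 'calendar', 'adventures'] (min_width=24, slack=1)
Line 2: ['north', 'program', 'sand', 'big'] (min_width=22, slack=3)
Line 3: ['electric', 'tomato', 'problem'] (min_width=23, slack=2)
Line 4: ['from', 'purple', 'from', 'spoon'] (min_width=22, slack=3)
Line 5: ['umbrella', 'diamond'] (min_width=16, slack=9)
Line 6: ['childhood', 'capture', 'content'] (min_width=25, slack=0)
Line 7: ['pepper', 'silver', 'high', 'voice'] (min_width=24, slack=1)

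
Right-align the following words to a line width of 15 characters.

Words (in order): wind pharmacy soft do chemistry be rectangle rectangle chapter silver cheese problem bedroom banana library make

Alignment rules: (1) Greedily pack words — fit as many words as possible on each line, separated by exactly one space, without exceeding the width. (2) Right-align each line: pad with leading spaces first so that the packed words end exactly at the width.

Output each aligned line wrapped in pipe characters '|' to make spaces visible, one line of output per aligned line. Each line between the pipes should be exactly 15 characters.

Line 1: ['wind', 'pharmacy'] (min_width=13, slack=2)
Line 2: ['soft', 'do'] (min_width=7, slack=8)
Line 3: ['chemistry', 'be'] (min_width=12, slack=3)
Line 4: ['rectangle'] (min_width=9, slack=6)
Line 5: ['rectangle'] (min_width=9, slack=6)
Line 6: ['chapter', 'silver'] (min_width=14, slack=1)
Line 7: ['cheese', 'problem'] (min_width=14, slack=1)
Line 8: ['bedroom', 'banana'] (min_width=14, slack=1)
Line 9: ['library', 'make'] (min_width=12, slack=3)

Answer: |  wind pharmacy|
|        soft do|
|   chemistry be|
|      rectangle|
|      rectangle|
| chapter silver|
| cheese problem|
| bedroom banana|
|   library make|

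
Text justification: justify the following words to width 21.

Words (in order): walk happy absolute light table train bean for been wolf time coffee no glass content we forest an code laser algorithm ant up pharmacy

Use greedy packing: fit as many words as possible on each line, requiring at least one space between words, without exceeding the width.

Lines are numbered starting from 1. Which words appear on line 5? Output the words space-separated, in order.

Answer: content we forest an

Derivation:
Line 1: ['walk', 'happy', 'absolute'] (min_width=19, slack=2)
Line 2: ['light', 'table', 'train'] (min_width=17, slack=4)
Line 3: ['bean', 'for', 'been', 'wolf'] (min_width=18, slack=3)
Line 4: ['time', 'coffee', 'no', 'glass'] (min_width=20, slack=1)
Line 5: ['content', 'we', 'forest', 'an'] (min_width=20, slack=1)
Line 6: ['code', 'laser', 'algorithm'] (min_width=20, slack=1)
Line 7: ['ant', 'up', 'pharmacy'] (min_width=15, slack=6)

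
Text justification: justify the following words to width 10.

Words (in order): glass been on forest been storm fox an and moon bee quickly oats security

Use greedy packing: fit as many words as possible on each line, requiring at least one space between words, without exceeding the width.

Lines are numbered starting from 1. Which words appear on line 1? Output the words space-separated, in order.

Line 1: ['glass', 'been'] (min_width=10, slack=0)
Line 2: ['on', 'forest'] (min_width=9, slack=1)
Line 3: ['been', 'storm'] (min_width=10, slack=0)
Line 4: ['fox', 'an', 'and'] (min_width=10, slack=0)
Line 5: ['moon', 'bee'] (min_width=8, slack=2)
Line 6: ['quickly'] (min_width=7, slack=3)
Line 7: ['oats'] (min_width=4, slack=6)
Line 8: ['security'] (min_width=8, slack=2)

Answer: glass been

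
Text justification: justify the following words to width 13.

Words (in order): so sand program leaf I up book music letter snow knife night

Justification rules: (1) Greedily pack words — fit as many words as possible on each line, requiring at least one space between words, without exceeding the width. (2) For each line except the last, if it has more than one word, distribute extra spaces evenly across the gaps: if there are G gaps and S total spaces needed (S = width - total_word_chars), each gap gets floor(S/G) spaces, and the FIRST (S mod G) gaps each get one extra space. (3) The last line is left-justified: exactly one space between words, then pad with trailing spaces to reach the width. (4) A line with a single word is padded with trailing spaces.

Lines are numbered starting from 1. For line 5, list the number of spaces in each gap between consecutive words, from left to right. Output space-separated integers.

Answer: 4

Derivation:
Line 1: ['so', 'sand'] (min_width=7, slack=6)
Line 2: ['program', 'leaf'] (min_width=12, slack=1)
Line 3: ['I', 'up', 'book'] (min_width=9, slack=4)
Line 4: ['music', 'letter'] (min_width=12, slack=1)
Line 5: ['snow', 'knife'] (min_width=10, slack=3)
Line 6: ['night'] (min_width=5, slack=8)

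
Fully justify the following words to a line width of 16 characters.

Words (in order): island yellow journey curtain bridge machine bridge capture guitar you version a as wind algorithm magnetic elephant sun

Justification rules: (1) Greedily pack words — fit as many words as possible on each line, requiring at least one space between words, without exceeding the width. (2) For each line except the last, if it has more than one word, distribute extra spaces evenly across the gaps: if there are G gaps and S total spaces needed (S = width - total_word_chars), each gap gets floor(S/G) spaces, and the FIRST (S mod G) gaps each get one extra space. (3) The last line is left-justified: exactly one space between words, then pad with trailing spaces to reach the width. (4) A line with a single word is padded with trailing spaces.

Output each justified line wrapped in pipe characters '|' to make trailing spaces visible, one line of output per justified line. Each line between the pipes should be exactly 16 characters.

Line 1: ['island', 'yellow'] (min_width=13, slack=3)
Line 2: ['journey', 'curtain'] (min_width=15, slack=1)
Line 3: ['bridge', 'machine'] (min_width=14, slack=2)
Line 4: ['bridge', 'capture'] (min_width=14, slack=2)
Line 5: ['guitar', 'you'] (min_width=10, slack=6)
Line 6: ['version', 'a', 'as'] (min_width=12, slack=4)
Line 7: ['wind', 'algorithm'] (min_width=14, slack=2)
Line 8: ['magnetic'] (min_width=8, slack=8)
Line 9: ['elephant', 'sun'] (min_width=12, slack=4)

Answer: |island    yellow|
|journey  curtain|
|bridge   machine|
|bridge   capture|
|guitar       you|
|version   a   as|
|wind   algorithm|
|magnetic        |
|elephant sun    |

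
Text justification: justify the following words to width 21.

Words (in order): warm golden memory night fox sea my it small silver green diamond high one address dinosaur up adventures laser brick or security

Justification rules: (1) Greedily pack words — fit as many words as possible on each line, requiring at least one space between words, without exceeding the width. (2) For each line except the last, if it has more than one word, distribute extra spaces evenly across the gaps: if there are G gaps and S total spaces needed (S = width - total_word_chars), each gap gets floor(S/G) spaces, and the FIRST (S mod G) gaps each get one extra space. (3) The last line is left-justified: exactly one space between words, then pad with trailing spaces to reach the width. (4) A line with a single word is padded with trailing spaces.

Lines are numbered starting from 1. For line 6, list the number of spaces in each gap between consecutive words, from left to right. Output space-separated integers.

Answer: 6

Derivation:
Line 1: ['warm', 'golden', 'memory'] (min_width=18, slack=3)
Line 2: ['night', 'fox', 'sea', 'my', 'it'] (min_width=19, slack=2)
Line 3: ['small', 'silver', 'green'] (min_width=18, slack=3)
Line 4: ['diamond', 'high', 'one'] (min_width=16, slack=5)
Line 5: ['address', 'dinosaur', 'up'] (min_width=19, slack=2)
Line 6: ['adventures', 'laser'] (min_width=16, slack=5)
Line 7: ['brick', 'or', 'security'] (min_width=17, slack=4)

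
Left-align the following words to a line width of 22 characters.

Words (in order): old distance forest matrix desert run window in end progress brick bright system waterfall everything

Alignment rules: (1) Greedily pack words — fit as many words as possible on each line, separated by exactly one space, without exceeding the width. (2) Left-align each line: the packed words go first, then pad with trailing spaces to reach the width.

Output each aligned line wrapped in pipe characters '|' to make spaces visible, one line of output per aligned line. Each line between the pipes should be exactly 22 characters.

Answer: |old distance forest   |
|matrix desert run     |
|window in end progress|
|brick bright system   |
|waterfall everything  |

Derivation:
Line 1: ['old', 'distance', 'forest'] (min_width=19, slack=3)
Line 2: ['matrix', 'desert', 'run'] (min_width=17, slack=5)
Line 3: ['window', 'in', 'end', 'progress'] (min_width=22, slack=0)
Line 4: ['brick', 'bright', 'system'] (min_width=19, slack=3)
Line 5: ['waterfall', 'everything'] (min_width=20, slack=2)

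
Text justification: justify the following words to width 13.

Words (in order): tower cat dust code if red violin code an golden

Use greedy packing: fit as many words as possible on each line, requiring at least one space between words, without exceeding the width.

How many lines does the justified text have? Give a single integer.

Line 1: ['tower', 'cat'] (min_width=9, slack=4)
Line 2: ['dust', 'code', 'if'] (min_width=12, slack=1)
Line 3: ['red', 'violin'] (min_width=10, slack=3)
Line 4: ['code', 'an'] (min_width=7, slack=6)
Line 5: ['golden'] (min_width=6, slack=7)
Total lines: 5

Answer: 5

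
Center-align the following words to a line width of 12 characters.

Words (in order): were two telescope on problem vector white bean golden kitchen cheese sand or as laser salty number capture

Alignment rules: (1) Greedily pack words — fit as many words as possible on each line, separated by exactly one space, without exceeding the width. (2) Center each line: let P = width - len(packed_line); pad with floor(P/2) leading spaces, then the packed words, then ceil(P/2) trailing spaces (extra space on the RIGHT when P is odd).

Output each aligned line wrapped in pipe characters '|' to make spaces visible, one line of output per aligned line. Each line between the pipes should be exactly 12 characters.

Answer: |  were two  |
|telescope on|
|  problem   |
|vector white|
|bean golden |
|  kitchen   |
|cheese sand |
|or as laser |
|salty number|
|  capture   |

Derivation:
Line 1: ['were', 'two'] (min_width=8, slack=4)
Line 2: ['telescope', 'on'] (min_width=12, slack=0)
Line 3: ['problem'] (min_width=7, slack=5)
Line 4: ['vector', 'white'] (min_width=12, slack=0)
Line 5: ['bean', 'golden'] (min_width=11, slack=1)
Line 6: ['kitchen'] (min_width=7, slack=5)
Line 7: ['cheese', 'sand'] (min_width=11, slack=1)
Line 8: ['or', 'as', 'laser'] (min_width=11, slack=1)
Line 9: ['salty', 'number'] (min_width=12, slack=0)
Line 10: ['capture'] (min_width=7, slack=5)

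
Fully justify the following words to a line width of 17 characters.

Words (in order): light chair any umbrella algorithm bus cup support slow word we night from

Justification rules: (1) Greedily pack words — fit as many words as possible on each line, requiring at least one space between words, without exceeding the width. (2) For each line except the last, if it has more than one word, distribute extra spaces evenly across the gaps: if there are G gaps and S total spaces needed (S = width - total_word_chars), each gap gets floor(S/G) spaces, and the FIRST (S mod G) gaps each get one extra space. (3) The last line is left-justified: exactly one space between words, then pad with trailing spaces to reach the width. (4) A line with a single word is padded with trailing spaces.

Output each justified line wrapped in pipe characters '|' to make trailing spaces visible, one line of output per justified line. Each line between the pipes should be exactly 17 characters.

Line 1: ['light', 'chair', 'any'] (min_width=15, slack=2)
Line 2: ['umbrella'] (min_width=8, slack=9)
Line 3: ['algorithm', 'bus', 'cup'] (min_width=17, slack=0)
Line 4: ['support', 'slow', 'word'] (min_width=17, slack=0)
Line 5: ['we', 'night', 'from'] (min_width=13, slack=4)

Answer: |light  chair  any|
|umbrella         |
|algorithm bus cup|
|support slow word|
|we night from    |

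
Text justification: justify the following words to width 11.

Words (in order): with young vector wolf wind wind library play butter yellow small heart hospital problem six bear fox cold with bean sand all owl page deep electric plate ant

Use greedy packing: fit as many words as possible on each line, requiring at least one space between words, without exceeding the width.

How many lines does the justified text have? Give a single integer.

Line 1: ['with', 'young'] (min_width=10, slack=1)
Line 2: ['vector', 'wolf'] (min_width=11, slack=0)
Line 3: ['wind', 'wind'] (min_width=9, slack=2)
Line 4: ['library'] (min_width=7, slack=4)
Line 5: ['play', 'butter'] (min_width=11, slack=0)
Line 6: ['yellow'] (min_width=6, slack=5)
Line 7: ['small', 'heart'] (min_width=11, slack=0)
Line 8: ['hospital'] (min_width=8, slack=3)
Line 9: ['problem', 'six'] (min_width=11, slack=0)
Line 10: ['bear', 'fox'] (min_width=8, slack=3)
Line 11: ['cold', 'with'] (min_width=9, slack=2)
Line 12: ['bean', 'sand'] (min_width=9, slack=2)
Line 13: ['all', 'owl'] (min_width=7, slack=4)
Line 14: ['page', 'deep'] (min_width=9, slack=2)
Line 15: ['electric'] (min_width=8, slack=3)
Line 16: ['plate', 'ant'] (min_width=9, slack=2)
Total lines: 16

Answer: 16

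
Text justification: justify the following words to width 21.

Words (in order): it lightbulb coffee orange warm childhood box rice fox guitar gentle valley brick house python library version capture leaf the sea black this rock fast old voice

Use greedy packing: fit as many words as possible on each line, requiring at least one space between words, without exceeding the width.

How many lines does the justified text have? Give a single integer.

Answer: 8

Derivation:
Line 1: ['it', 'lightbulb', 'coffee'] (min_width=19, slack=2)
Line 2: ['orange', 'warm', 'childhood'] (min_width=21, slack=0)
Line 3: ['box', 'rice', 'fox', 'guitar'] (min_width=19, slack=2)
Line 4: ['gentle', 'valley', 'brick'] (min_width=19, slack=2)
Line 5: ['house', 'python', 'library'] (min_width=20, slack=1)
Line 6: ['version', 'capture', 'leaf'] (min_width=20, slack=1)
Line 7: ['the', 'sea', 'black', 'this'] (min_width=18, slack=3)
Line 8: ['rock', 'fast', 'old', 'voice'] (min_width=19, slack=2)
Total lines: 8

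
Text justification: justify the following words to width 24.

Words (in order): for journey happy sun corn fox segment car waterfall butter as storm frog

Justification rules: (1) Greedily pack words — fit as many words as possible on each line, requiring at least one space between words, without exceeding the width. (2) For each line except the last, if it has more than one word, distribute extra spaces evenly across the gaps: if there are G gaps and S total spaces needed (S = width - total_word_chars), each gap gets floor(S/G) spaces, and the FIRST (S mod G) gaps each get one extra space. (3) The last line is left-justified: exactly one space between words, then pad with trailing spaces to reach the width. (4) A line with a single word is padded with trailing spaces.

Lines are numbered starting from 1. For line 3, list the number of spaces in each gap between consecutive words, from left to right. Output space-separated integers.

Answer: 4 3

Derivation:
Line 1: ['for', 'journey', 'happy', 'sun'] (min_width=21, slack=3)
Line 2: ['corn', 'fox', 'segment', 'car'] (min_width=20, slack=4)
Line 3: ['waterfall', 'butter', 'as'] (min_width=19, slack=5)
Line 4: ['storm', 'frog'] (min_width=10, slack=14)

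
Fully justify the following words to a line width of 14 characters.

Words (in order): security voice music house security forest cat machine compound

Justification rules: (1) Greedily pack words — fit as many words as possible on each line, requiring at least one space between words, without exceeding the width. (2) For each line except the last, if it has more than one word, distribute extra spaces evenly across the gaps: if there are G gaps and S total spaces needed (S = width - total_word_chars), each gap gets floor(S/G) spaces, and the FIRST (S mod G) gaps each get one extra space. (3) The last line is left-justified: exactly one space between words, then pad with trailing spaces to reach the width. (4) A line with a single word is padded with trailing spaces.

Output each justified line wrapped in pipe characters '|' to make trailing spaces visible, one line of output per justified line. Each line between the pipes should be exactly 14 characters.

Line 1: ['security', 'voice'] (min_width=14, slack=0)
Line 2: ['music', 'house'] (min_width=11, slack=3)
Line 3: ['security'] (min_width=8, slack=6)
Line 4: ['forest', 'cat'] (min_width=10, slack=4)
Line 5: ['machine'] (min_width=7, slack=7)
Line 6: ['compound'] (min_width=8, slack=6)

Answer: |security voice|
|music    house|
|security      |
|forest     cat|
|machine       |
|compound      |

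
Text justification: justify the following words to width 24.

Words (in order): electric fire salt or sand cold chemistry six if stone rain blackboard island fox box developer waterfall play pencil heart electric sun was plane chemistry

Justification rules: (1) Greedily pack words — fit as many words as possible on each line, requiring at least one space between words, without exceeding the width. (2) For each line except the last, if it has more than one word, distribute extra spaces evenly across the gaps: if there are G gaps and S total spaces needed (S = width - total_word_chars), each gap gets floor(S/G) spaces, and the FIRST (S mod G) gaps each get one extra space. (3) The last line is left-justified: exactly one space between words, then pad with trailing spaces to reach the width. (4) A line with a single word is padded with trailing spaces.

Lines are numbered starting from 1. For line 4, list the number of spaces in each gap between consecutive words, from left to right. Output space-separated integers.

Line 1: ['electric', 'fire', 'salt', 'or'] (min_width=21, slack=3)
Line 2: ['sand', 'cold', 'chemistry', 'six'] (min_width=23, slack=1)
Line 3: ['if', 'stone', 'rain', 'blackboard'] (min_width=24, slack=0)
Line 4: ['island', 'fox', 'box', 'developer'] (min_width=24, slack=0)
Line 5: ['waterfall', 'play', 'pencil'] (min_width=21, slack=3)
Line 6: ['heart', 'electric', 'sun', 'was'] (min_width=22, slack=2)
Line 7: ['plane', 'chemistry'] (min_width=15, slack=9)

Answer: 1 1 1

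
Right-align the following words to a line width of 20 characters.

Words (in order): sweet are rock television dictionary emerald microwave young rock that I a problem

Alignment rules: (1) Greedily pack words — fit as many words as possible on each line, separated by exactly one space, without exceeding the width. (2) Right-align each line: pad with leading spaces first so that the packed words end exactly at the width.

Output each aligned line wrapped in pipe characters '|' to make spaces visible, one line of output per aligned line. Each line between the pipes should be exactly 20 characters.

Line 1: ['sweet', 'are', 'rock'] (min_width=14, slack=6)
Line 2: ['television'] (min_width=10, slack=10)
Line 3: ['dictionary', 'emerald'] (min_width=18, slack=2)
Line 4: ['microwave', 'young', 'rock'] (min_width=20, slack=0)
Line 5: ['that', 'I', 'a', 'problem'] (min_width=16, slack=4)

Answer: |      sweet are rock|
|          television|
|  dictionary emerald|
|microwave young rock|
|    that I a problem|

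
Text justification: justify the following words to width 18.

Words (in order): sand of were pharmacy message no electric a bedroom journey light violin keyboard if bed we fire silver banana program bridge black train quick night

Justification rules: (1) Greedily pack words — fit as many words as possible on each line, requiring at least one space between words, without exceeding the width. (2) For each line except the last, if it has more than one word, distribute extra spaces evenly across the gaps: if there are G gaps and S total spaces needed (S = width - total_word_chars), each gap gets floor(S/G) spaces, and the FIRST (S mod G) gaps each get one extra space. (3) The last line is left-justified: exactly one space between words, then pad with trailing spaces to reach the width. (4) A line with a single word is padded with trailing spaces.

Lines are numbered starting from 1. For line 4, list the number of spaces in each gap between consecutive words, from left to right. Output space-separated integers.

Line 1: ['sand', 'of', 'were'] (min_width=12, slack=6)
Line 2: ['pharmacy', 'message'] (min_width=16, slack=2)
Line 3: ['no', 'electric', 'a'] (min_width=13, slack=5)
Line 4: ['bedroom', 'journey'] (min_width=15, slack=3)
Line 5: ['light', 'violin'] (min_width=12, slack=6)
Line 6: ['keyboard', 'if', 'bed', 'we'] (min_width=18, slack=0)
Line 7: ['fire', 'silver', 'banana'] (min_width=18, slack=0)
Line 8: ['program', 'bridge'] (min_width=14, slack=4)
Line 9: ['black', 'train', 'quick'] (min_width=17, slack=1)
Line 10: ['night'] (min_width=5, slack=13)

Answer: 4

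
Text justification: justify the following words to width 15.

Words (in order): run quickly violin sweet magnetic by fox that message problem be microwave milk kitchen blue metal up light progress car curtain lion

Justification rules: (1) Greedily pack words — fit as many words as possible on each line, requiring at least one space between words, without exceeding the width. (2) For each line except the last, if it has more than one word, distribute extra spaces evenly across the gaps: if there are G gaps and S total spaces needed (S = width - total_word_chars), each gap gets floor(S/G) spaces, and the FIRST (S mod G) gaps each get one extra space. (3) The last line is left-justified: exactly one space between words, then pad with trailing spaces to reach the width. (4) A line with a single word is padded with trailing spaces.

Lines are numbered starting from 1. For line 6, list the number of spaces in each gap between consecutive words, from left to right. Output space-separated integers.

Line 1: ['run', 'quickly'] (min_width=11, slack=4)
Line 2: ['violin', 'sweet'] (min_width=12, slack=3)
Line 3: ['magnetic', 'by', 'fox'] (min_width=15, slack=0)
Line 4: ['that', 'message'] (min_width=12, slack=3)
Line 5: ['problem', 'be'] (min_width=10, slack=5)
Line 6: ['microwave', 'milk'] (min_width=14, slack=1)
Line 7: ['kitchen', 'blue'] (min_width=12, slack=3)
Line 8: ['metal', 'up', 'light'] (min_width=14, slack=1)
Line 9: ['progress', 'car'] (min_width=12, slack=3)
Line 10: ['curtain', 'lion'] (min_width=12, slack=3)

Answer: 2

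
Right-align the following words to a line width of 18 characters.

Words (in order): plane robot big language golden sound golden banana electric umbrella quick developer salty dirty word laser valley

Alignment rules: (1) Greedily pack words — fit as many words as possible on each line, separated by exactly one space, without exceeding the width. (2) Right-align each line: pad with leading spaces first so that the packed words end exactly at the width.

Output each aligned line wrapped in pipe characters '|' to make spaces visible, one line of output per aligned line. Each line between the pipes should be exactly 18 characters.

Line 1: ['plane', 'robot', 'big'] (min_width=15, slack=3)
Line 2: ['language', 'golden'] (min_width=15, slack=3)
Line 3: ['sound', 'golden'] (min_width=12, slack=6)
Line 4: ['banana', 'electric'] (min_width=15, slack=3)
Line 5: ['umbrella', 'quick'] (min_width=14, slack=4)
Line 6: ['developer', 'salty'] (min_width=15, slack=3)
Line 7: ['dirty', 'word', 'laser'] (min_width=16, slack=2)
Line 8: ['valley'] (min_width=6, slack=12)

Answer: |   plane robot big|
|   language golden|
|      sound golden|
|   banana electric|
|    umbrella quick|
|   developer salty|
|  dirty word laser|
|            valley|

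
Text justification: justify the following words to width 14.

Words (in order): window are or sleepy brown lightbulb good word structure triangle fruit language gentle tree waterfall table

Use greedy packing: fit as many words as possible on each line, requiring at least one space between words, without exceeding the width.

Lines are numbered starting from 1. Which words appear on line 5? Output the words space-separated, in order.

Line 1: ['window', 'are', 'or'] (min_width=13, slack=1)
Line 2: ['sleepy', 'brown'] (min_width=12, slack=2)
Line 3: ['lightbulb', 'good'] (min_width=14, slack=0)
Line 4: ['word', 'structure'] (min_width=14, slack=0)
Line 5: ['triangle', 'fruit'] (min_width=14, slack=0)
Line 6: ['language'] (min_width=8, slack=6)
Line 7: ['gentle', 'tree'] (min_width=11, slack=3)
Line 8: ['waterfall'] (min_width=9, slack=5)
Line 9: ['table'] (min_width=5, slack=9)

Answer: triangle fruit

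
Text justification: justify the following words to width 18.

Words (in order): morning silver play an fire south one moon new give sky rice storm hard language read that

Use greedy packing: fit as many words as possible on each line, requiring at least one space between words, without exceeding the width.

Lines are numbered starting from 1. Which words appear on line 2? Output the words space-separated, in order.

Line 1: ['morning', 'silver'] (min_width=14, slack=4)
Line 2: ['play', 'an', 'fire', 'south'] (min_width=18, slack=0)
Line 3: ['one', 'moon', 'new', 'give'] (min_width=17, slack=1)
Line 4: ['sky', 'rice', 'storm'] (min_width=14, slack=4)
Line 5: ['hard', 'language', 'read'] (min_width=18, slack=0)
Line 6: ['that'] (min_width=4, slack=14)

Answer: play an fire south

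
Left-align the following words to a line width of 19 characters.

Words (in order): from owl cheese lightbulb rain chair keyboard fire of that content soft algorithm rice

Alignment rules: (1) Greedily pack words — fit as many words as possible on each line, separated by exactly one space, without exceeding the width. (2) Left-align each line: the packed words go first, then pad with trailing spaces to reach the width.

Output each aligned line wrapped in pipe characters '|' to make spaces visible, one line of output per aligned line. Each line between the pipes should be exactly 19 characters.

Answer: |from owl cheese    |
|lightbulb rain     |
|chair keyboard fire|
|of that content    |
|soft algorithm rice|

Derivation:
Line 1: ['from', 'owl', 'cheese'] (min_width=15, slack=4)
Line 2: ['lightbulb', 'rain'] (min_width=14, slack=5)
Line 3: ['chair', 'keyboard', 'fire'] (min_width=19, slack=0)
Line 4: ['of', 'that', 'content'] (min_width=15, slack=4)
Line 5: ['soft', 'algorithm', 'rice'] (min_width=19, slack=0)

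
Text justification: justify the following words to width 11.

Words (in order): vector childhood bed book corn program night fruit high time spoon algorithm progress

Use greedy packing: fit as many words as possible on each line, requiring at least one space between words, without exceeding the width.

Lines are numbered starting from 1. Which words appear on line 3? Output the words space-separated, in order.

Line 1: ['vector'] (min_width=6, slack=5)
Line 2: ['childhood'] (min_width=9, slack=2)
Line 3: ['bed', 'book'] (min_width=8, slack=3)
Line 4: ['corn'] (min_width=4, slack=7)
Line 5: ['program'] (min_width=7, slack=4)
Line 6: ['night', 'fruit'] (min_width=11, slack=0)
Line 7: ['high', 'time'] (min_width=9, slack=2)
Line 8: ['spoon'] (min_width=5, slack=6)
Line 9: ['algorithm'] (min_width=9, slack=2)
Line 10: ['progress'] (min_width=8, slack=3)

Answer: bed book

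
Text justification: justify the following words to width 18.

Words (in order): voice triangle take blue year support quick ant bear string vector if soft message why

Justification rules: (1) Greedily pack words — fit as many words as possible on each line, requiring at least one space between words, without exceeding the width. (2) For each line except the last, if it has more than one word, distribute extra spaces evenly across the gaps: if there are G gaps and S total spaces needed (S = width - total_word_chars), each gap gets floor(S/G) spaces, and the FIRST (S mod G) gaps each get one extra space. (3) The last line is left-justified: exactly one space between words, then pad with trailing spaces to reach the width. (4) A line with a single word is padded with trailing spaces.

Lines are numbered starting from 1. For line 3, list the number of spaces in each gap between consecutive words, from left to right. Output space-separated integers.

Answer: 2 1

Derivation:
Line 1: ['voice', 'triangle'] (min_width=14, slack=4)
Line 2: ['take', 'blue', 'year'] (min_width=14, slack=4)
Line 3: ['support', 'quick', 'ant'] (min_width=17, slack=1)
Line 4: ['bear', 'string', 'vector'] (min_width=18, slack=0)
Line 5: ['if', 'soft', 'message'] (min_width=15, slack=3)
Line 6: ['why'] (min_width=3, slack=15)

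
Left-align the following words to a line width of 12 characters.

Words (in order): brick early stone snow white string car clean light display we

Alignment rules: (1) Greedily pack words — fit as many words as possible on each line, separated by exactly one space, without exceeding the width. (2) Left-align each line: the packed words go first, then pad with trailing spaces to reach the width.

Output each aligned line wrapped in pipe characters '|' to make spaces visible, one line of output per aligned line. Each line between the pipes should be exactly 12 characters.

Answer: |brick early |
|stone snow  |
|white string|
|car clean   |
|light       |
|display we  |

Derivation:
Line 1: ['brick', 'early'] (min_width=11, slack=1)
Line 2: ['stone', 'snow'] (min_width=10, slack=2)
Line 3: ['white', 'string'] (min_width=12, slack=0)
Line 4: ['car', 'clean'] (min_width=9, slack=3)
Line 5: ['light'] (min_width=5, slack=7)
Line 6: ['display', 'we'] (min_width=10, slack=2)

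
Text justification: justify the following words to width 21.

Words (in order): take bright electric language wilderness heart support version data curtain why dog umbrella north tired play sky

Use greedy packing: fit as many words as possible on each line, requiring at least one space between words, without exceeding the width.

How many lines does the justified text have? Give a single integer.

Line 1: ['take', 'bright', 'electric'] (min_width=20, slack=1)
Line 2: ['language', 'wilderness'] (min_width=19, slack=2)
Line 3: ['heart', 'support', 'version'] (min_width=21, slack=0)
Line 4: ['data', 'curtain', 'why', 'dog'] (min_width=20, slack=1)
Line 5: ['umbrella', 'north', 'tired'] (min_width=20, slack=1)
Line 6: ['play', 'sky'] (min_width=8, slack=13)
Total lines: 6

Answer: 6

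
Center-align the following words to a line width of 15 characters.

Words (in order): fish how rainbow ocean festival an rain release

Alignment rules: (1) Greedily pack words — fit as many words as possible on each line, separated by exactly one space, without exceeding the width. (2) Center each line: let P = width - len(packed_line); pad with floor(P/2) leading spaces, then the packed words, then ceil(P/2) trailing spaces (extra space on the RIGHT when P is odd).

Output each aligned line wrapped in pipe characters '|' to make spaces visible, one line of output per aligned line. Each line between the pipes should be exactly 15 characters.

Answer: |   fish how    |
| rainbow ocean |
|  festival an  |
| rain release  |

Derivation:
Line 1: ['fish', 'how'] (min_width=8, slack=7)
Line 2: ['rainbow', 'ocean'] (min_width=13, slack=2)
Line 3: ['festival', 'an'] (min_width=11, slack=4)
Line 4: ['rain', 'release'] (min_width=12, slack=3)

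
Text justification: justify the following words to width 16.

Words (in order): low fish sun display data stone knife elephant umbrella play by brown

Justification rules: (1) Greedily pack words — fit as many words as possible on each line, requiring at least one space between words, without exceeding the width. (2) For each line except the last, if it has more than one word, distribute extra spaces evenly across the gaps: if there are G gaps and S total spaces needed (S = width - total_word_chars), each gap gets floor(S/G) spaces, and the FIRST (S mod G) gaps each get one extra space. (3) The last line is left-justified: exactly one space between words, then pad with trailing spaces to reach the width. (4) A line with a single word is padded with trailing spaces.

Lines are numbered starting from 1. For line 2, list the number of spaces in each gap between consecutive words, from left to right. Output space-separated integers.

Line 1: ['low', 'fish', 'sun'] (min_width=12, slack=4)
Line 2: ['display', 'data'] (min_width=12, slack=4)
Line 3: ['stone', 'knife'] (min_width=11, slack=5)
Line 4: ['elephant'] (min_width=8, slack=8)
Line 5: ['umbrella', 'play', 'by'] (min_width=16, slack=0)
Line 6: ['brown'] (min_width=5, slack=11)

Answer: 5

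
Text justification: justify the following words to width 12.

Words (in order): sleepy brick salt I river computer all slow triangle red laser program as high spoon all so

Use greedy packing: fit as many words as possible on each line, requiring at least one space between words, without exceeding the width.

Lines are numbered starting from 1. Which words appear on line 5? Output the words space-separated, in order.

Answer: triangle red

Derivation:
Line 1: ['sleepy', 'brick'] (min_width=12, slack=0)
Line 2: ['salt', 'I', 'river'] (min_width=12, slack=0)
Line 3: ['computer', 'all'] (min_width=12, slack=0)
Line 4: ['slow'] (min_width=4, slack=8)
Line 5: ['triangle', 'red'] (min_width=12, slack=0)
Line 6: ['laser'] (min_width=5, slack=7)
Line 7: ['program', 'as'] (min_width=10, slack=2)
Line 8: ['high', 'spoon'] (min_width=10, slack=2)
Line 9: ['all', 'so'] (min_width=6, slack=6)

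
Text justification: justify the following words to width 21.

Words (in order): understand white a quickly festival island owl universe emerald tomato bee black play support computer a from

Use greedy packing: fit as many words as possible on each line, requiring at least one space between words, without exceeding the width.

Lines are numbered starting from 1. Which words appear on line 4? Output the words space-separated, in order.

Answer: emerald tomato bee

Derivation:
Line 1: ['understand', 'white', 'a'] (min_width=18, slack=3)
Line 2: ['quickly', 'festival'] (min_width=16, slack=5)
Line 3: ['island', 'owl', 'universe'] (min_width=19, slack=2)
Line 4: ['emerald', 'tomato', 'bee'] (min_width=18, slack=3)
Line 5: ['black', 'play', 'support'] (min_width=18, slack=3)
Line 6: ['computer', 'a', 'from'] (min_width=15, slack=6)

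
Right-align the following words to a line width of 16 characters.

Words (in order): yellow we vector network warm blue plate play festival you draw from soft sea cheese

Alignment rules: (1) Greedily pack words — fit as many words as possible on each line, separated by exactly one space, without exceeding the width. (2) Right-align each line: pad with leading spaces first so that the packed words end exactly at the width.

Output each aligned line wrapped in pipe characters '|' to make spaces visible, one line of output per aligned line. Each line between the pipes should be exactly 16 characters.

Answer: |yellow we vector|
|    network warm|
| blue plate play|
|    festival you|
|  draw from soft|
|      sea cheese|

Derivation:
Line 1: ['yellow', 'we', 'vector'] (min_width=16, slack=0)
Line 2: ['network', 'warm'] (min_width=12, slack=4)
Line 3: ['blue', 'plate', 'play'] (min_width=15, slack=1)
Line 4: ['festival', 'you'] (min_width=12, slack=4)
Line 5: ['draw', 'from', 'soft'] (min_width=14, slack=2)
Line 6: ['sea', 'cheese'] (min_width=10, slack=6)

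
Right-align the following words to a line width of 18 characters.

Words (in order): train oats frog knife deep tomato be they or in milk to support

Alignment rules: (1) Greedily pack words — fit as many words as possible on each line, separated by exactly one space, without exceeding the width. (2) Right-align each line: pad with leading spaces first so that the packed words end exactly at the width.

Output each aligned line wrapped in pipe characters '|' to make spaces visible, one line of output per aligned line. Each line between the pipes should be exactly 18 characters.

Line 1: ['train', 'oats', 'frog'] (min_width=15, slack=3)
Line 2: ['knife', 'deep', 'tomato'] (min_width=17, slack=1)
Line 3: ['be', 'they', 'or', 'in', 'milk'] (min_width=18, slack=0)
Line 4: ['to', 'support'] (min_width=10, slack=8)

Answer: |   train oats frog|
| knife deep tomato|
|be they or in milk|
|        to support|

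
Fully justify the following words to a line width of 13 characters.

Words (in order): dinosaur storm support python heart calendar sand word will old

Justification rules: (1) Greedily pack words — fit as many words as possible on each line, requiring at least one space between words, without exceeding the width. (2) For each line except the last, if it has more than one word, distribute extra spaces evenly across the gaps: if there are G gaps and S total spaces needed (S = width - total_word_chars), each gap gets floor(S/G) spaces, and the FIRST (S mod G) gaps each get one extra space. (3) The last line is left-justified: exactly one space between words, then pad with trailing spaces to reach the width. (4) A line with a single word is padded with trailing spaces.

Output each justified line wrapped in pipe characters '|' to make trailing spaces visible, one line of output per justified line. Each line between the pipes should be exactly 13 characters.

Answer: |dinosaur     |
|storm support|
|python  heart|
|calendar sand|
|word will old|

Derivation:
Line 1: ['dinosaur'] (min_width=8, slack=5)
Line 2: ['storm', 'support'] (min_width=13, slack=0)
Line 3: ['python', 'heart'] (min_width=12, slack=1)
Line 4: ['calendar', 'sand'] (min_width=13, slack=0)
Line 5: ['word', 'will', 'old'] (min_width=13, slack=0)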